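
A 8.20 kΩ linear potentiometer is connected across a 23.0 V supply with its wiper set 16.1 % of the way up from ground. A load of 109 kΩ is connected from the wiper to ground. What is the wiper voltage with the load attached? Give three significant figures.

V ≈ 3.67 V

The wiper splits the pot into (1−α)R = 6.880 kΩ above and αR = 1.320 kΩ below.
Lower section ‖ load = 1.304 kΩ.
V_wiper = 23.0 × 1.304/(6.880 + 1.304) = 3.67 V.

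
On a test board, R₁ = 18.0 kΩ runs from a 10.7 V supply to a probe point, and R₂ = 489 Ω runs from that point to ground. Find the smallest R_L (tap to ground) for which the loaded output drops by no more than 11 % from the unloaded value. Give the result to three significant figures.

Output resistance R_th = R₁‖R₂ = (18000 × 489)/18490 = 476.1 Ω.
The fractional drop is R_th/(R_th + R_L); requiring this ≤ 0.110 gives R_L ≥ R_th(1/0.110 − 1) = 476.1 × 8.091 = 3.85 kΩ.

R_L(min) ≈ 3.85 kΩ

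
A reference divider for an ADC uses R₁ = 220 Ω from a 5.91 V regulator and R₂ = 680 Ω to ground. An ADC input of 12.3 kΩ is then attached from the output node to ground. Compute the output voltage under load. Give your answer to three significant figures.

The load sits in parallel with R₂: R₂‖R_L = (680 × 12300) / (680 + 12300) = 644.4 Ω.
V_out = 5.91 × 644.4 / (220 + 644.4) = 5.91 × 644.4/864.4 = 4.41 V.

V_out ≈ 4.41 V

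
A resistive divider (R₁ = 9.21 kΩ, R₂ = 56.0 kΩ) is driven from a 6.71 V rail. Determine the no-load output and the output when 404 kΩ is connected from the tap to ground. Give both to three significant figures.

Unloaded: 5.76 V; loaded: 5.65 V

Open-circuit: V = 6.71 × 56.0/(9.21 + 56.0) = 5.76 V.
With the load, R₂ becomes R₂‖R_L = 49.18 kΩ, so V = 6.71 × 49.18/58.39 = 5.65 V.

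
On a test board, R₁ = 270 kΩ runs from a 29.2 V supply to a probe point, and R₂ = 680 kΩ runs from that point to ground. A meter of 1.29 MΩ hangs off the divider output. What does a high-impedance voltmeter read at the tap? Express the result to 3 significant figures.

The load sits in parallel with R₂: R₂‖R_L = (680 × 1290) / (680 + 1290) = 445.3 kΩ.
V_out = 29.2 × 445.3 / (270 + 445.3) = 29.2 × 445.3/715.3 = 18.2 V.
(Unloaded it would have been 20.9 V.)

V_out ≈ 18.2 V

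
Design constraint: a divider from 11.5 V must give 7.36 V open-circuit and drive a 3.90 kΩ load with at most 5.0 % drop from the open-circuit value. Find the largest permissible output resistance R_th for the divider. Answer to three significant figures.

Loading drop = R_th/(R_th + R_L) ≤ 0.0500, so R_th ≤ R_L · ε/(1−ε) = 3.90 kΩ × 0.0500/0.9500 = 205 Ω.
(Any R1, R2 with R2/(R1+R2) = 0.640 and R1‖R2 ≤ 205 Ω will meet the spec.)

R_th ≤ 205 Ω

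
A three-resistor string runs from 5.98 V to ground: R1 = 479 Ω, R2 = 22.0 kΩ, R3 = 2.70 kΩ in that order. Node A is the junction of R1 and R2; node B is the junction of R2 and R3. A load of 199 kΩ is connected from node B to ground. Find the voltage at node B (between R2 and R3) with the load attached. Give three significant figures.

V ≈ 0.634 V

At node B, R3 is in parallel with the load: R3‖R_L = 2664 Ω.
Below node A the resistance is R2 + (R3‖R_L) = 24660 Ω, so V_A = 5.98 × 24660/25140 = 5.866 V.
Then V_B = V_A × (R3‖R_L)/(R2 + R3‖R_L) = 5.866 × 2664/24660 = 0.634 V.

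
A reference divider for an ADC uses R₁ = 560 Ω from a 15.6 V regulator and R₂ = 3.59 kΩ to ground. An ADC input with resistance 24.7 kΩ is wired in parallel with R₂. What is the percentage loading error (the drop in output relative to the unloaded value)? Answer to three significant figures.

The divider's output (Thévenin) resistance is R₁‖R₂ = 484.4 Ω.
Fractional drop under load = R_th/(R_th + R_L) = 484.4 / (484.4 + 24700) = 0.01924.
So the output falls by 1.92 %.

1.92 %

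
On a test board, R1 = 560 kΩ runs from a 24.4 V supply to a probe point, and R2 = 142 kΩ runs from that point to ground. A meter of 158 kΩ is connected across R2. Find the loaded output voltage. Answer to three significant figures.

V_out ≈ 2.87 V

The load sits in parallel with R2: R2‖R_L = (142 × 158) / (142 + 158) = 74.79 kΩ.
V_out = 24.4 × 74.79 / (560 + 74.79) = 24.4 × 74.79/634.8 = 2.87 V.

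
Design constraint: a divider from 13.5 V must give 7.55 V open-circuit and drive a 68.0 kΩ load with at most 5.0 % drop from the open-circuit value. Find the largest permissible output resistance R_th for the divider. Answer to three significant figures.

R_th ≤ 3.58 kΩ

Loading drop = R_th/(R_th + R_L) ≤ 0.0500, so R_th ≤ R_L · ε/(1−ε) = 68.0 kΩ × 0.0500/0.9500 = 3.58 kΩ.
(Any R1, R2 with R2/(R1+R2) = 0.559 and R1‖R2 ≤ 3.58 kΩ will meet the spec.)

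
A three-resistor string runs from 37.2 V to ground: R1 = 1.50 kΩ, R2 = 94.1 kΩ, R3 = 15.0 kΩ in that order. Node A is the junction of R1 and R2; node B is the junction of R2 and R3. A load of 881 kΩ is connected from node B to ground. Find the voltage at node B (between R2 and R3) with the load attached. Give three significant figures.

At node B, R3 is in parallel with the load: R3‖R_L = 14.75 kΩ.
Below node A the resistance is R2 + (R3‖R_L) = 108.8 kΩ, so V_A = 37.2 × 108.8/110.3 = 36.69 V.
Then V_B = V_A × (R3‖R_L)/(R2 + R3‖R_L) = 36.69 × 14.75/108.8 = 4.97 V.

V ≈ 4.97 V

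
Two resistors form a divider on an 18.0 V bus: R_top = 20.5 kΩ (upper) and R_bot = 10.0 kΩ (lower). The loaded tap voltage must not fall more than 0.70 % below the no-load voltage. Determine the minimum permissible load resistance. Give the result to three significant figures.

R_L(min) ≈ 953 kΩ

Output resistance R_th = R_top‖R_bot = (20.5 × 10.0)/30.50 = 6.721 kΩ.
The fractional drop is R_th/(R_th + R_L); requiring this ≤ 0.00700 gives R_L ≥ R_th(1/0.00700 − 1) = 6.721 × 141.9 = 953 kΩ.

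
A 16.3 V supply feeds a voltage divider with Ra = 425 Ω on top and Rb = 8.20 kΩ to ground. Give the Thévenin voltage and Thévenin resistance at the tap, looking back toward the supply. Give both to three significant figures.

V_th = 15.5 V, R_th = 404 Ω

V_th is the open-circuit tap voltage: 16.3 × 8200/(425 + 8200) = 15.5 V.
With the supply zeroed, Ra and Rb appear in parallel from the tap: R_th = Ra‖Rb = (425 × 8200)/8625 = 404 Ω.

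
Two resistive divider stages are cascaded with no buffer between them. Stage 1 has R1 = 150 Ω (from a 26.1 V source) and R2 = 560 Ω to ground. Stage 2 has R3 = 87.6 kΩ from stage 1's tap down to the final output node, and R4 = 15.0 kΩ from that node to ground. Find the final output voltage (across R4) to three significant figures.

Stage 2 presents R3+R4 = 102600 Ω as a load on stage 1's tap.
Stage 1's lower leg becomes R2‖(R3+R4) = 557.0 Ω, so V_mid = 26.1 × 557.0/707.0 = 20.56 V.
Stage 2 is itself unloaded: V_out = V_mid × R4/(R3+R4) = 20.56 × 15000/102600 = 3.01 V.

V_out ≈ 3.01 V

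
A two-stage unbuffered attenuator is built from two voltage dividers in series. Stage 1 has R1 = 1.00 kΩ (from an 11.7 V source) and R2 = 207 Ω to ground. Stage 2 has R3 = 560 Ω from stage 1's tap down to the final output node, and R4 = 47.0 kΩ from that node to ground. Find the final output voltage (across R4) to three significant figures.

Stage 2 presents R3+R4 = 47560 Ω as a load on stage 1's tap.
Stage 1's lower leg becomes R2‖(R3+R4) = 206.1 Ω, so V_mid = 11.7 × 206.1/1206 = 1.999 V.
Stage 2 is itself unloaded: V_out = V_mid × R4/(R3+R4) = 1.999 × 47000/47560 = 1.98 V.

V_out ≈ 1.98 V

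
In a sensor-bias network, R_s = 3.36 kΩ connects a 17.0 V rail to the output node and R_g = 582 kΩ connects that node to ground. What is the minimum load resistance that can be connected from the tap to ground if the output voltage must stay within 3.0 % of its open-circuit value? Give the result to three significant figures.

Output resistance R_th = R_s‖R_g = (3.36 × 582)/585.4 = 3.341 kΩ.
The fractional drop is R_th/(R_th + R_L); requiring this ≤ 0.0300 gives R_L ≥ R_th(1/0.0300 − 1) = 3.341 × 32.33 = 108 kΩ.

R_L(min) ≈ 108 kΩ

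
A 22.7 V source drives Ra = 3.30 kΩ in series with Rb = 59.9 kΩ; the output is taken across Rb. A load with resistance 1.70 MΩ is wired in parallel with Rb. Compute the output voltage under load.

V_out ≈ 21.5 V

The load sits in parallel with Rb: Rb‖R_L = (59.9 × 1700) / (59.9 + 1700) = 57.86 kΩ.
V_out = 22.7 × 57.86 / (3.30 + 57.86) = 22.7 × 57.86/61.16 = 21.5 V.
(Unloaded it would have been 21.5 V.)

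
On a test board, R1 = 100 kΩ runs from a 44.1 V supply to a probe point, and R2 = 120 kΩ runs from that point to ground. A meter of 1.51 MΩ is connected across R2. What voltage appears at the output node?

V_out ≈ 23.2 V

The load sits in parallel with R2: R2‖R_L = (120 × 1510) / (120 + 1510) = 111.2 kΩ.
V_out = 44.1 × 111.2 / (100 + 111.2) = 44.1 × 111.2/211.2 = 23.2 V.
(Unloaded it would have been 24.1 V.)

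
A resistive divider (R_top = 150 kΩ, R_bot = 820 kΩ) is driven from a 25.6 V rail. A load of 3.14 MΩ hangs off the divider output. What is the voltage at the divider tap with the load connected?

V_out ≈ 20.8 V

The load sits in parallel with R_bot: R_bot‖R_L = (820 × 3140) / (820 + 3140) = 650.2 kΩ.
V_out = 25.6 × 650.2 / (150 + 650.2) = 25.6 × 650.2/800.2 = 20.8 V.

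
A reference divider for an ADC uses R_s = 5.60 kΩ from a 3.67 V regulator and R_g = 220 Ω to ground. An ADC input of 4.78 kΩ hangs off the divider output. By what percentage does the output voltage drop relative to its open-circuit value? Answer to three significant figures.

The divider's output (Thévenin) resistance is R_s‖R_g = 211.7 Ω.
Fractional drop under load = R_th/(R_th + R_L) = 211.7 / (211.7 + 4780) = 0.04241.
So the output falls by 4.24 %.

4.24 %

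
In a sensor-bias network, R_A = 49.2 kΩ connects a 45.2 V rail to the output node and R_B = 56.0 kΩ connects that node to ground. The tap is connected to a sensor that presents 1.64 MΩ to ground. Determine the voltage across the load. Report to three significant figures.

The load sits in parallel with R_B: R_B‖R_L = (56.0 × 1640) / (56.0 + 1640) = 54.15 kΩ.
V_out = 45.2 × 54.15 / (49.2 + 54.15) = 45.2 × 54.15/103.4 = 23.7 V.
(Unloaded it would have been 24.1 V.)

V_out ≈ 23.7 V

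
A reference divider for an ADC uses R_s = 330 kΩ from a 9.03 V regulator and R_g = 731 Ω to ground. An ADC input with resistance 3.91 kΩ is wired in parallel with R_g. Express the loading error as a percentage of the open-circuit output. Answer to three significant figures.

The divider's output (Thévenin) resistance is R_s‖R_g = 729.4 Ω.
Fractional drop under load = R_th/(R_th + R_L) = 729.4 / (729.4 + 3910) = 0.1572.
So the output falls by 15.7 %.

15.7 %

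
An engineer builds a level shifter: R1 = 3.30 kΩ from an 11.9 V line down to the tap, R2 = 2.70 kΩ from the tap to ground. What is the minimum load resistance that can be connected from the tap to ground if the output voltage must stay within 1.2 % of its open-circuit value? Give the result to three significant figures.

R_L(min) ≈ 122 kΩ

Output resistance R_th = R1‖R2 = (3.30 × 2.70)/6.000 = 1.485 kΩ.
The fractional drop is R_th/(R_th + R_L); requiring this ≤ 0.0120 gives R_L ≥ R_th(1/0.0120 − 1) = 1.485 × 82.33 = 122 kΩ.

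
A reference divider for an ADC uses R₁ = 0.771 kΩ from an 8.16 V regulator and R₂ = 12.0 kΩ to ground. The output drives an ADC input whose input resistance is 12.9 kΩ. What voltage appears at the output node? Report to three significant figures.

V_out ≈ 7.26 V

The load sits in parallel with R₂: R₂‖R_L = (12000 × 12900) / (12000 + 12900) = 6217 Ω.
V_out = 8.16 × 6217 / (771 + 6217) = 8.16 × 6217/6988 = 7.26 V.
(Unloaded it would have been 7.67 V.)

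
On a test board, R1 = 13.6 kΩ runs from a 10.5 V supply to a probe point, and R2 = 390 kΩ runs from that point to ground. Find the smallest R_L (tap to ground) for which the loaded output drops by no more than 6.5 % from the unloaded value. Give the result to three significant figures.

Output resistance R_th = R1‖R2 = (13.6 × 390)/403.6 = 13.14 kΩ.
The fractional drop is R_th/(R_th + R_L); requiring this ≤ 0.0650 gives R_L ≥ R_th(1/0.0650 − 1) = 13.14 × 14.38 = 189 kΩ.

R_L(min) ≈ 189 kΩ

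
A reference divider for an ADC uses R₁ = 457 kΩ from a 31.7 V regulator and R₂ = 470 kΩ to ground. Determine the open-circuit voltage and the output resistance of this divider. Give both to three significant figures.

V_th = 16.1 V, R_th = 232 kΩ

V_th is the open-circuit tap voltage: 31.7 × 470/(457 + 470) = 16.1 V.
With the supply zeroed, R₁ and R₂ appear in parallel from the tap: R_th = R₁‖R₂ = (457 × 470)/927.0 = 232 kΩ.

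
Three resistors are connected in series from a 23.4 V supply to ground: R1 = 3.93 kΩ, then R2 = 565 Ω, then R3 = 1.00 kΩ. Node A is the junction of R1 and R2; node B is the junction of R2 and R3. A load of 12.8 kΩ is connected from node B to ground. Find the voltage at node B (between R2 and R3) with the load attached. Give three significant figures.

V ≈ 4.00 V

At node B, R3 is in parallel with the load: R3‖R_L = 927.5 Ω.
Below node A the resistance is R2 + (R3‖R_L) = 1493 Ω, so V_A = 23.4 × 1493/5423 = 6.441 V.
Then V_B = V_A × (R3‖R_L)/(R2 + R3‖R_L) = 6.441 × 927.5/1493 = 4.00 V.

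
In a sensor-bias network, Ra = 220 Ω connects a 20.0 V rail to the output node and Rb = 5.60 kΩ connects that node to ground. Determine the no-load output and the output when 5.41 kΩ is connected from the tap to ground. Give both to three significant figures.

Unloaded: 19.2 V; loaded: 18.5 V

Open-circuit: V = 20.0 × 5600/(220 + 5600) = 19.2 V.
With the load, Rb becomes Rb‖R_L = 2752 Ω, so V = 20.0 × 2752/2972 = 18.5 V.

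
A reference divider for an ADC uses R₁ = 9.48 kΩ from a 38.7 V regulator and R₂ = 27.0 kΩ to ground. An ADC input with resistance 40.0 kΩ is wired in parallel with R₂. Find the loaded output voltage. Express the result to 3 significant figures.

V_out ≈ 24.4 V

The load sits in parallel with R₂: R₂‖R_L = (27.0 × 40.0) / (27.0 + 40.0) = 16.12 kΩ.
V_out = 38.7 × 16.12 / (9.48 + 16.12) = 38.7 × 16.12/25.60 = 24.4 V.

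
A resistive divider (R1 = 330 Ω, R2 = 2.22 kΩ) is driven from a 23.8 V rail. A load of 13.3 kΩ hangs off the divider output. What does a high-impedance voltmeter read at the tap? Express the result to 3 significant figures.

V_out ≈ 20.3 V

The load sits in parallel with R2: R2‖R_L = (2220 × 13300) / (2220 + 13300) = 1902 Ω.
V_out = 23.8 × 1902 / (330 + 1902) = 23.8 × 1902/2232 = 20.3 V.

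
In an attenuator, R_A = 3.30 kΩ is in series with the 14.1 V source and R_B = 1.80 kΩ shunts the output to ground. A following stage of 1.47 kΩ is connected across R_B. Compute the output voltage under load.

The load sits in parallel with R_B: R_B‖R_L = (1.80 × 1.47) / (1.80 + 1.47) = 0.8092 kΩ.
V_out = 14.1 × 0.8092 / (3.30 + 0.8092) = 14.1 × 0.8092/4.109 = 2.78 V.
(Unloaded it would have been 4.98 V.)

V_out ≈ 2.78 V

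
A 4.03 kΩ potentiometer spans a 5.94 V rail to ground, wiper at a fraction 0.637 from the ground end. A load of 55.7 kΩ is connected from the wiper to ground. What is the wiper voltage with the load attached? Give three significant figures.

The wiper splits the pot into (1−α)R = 1.463 kΩ above and αR = 2.567 kΩ below.
Lower section ‖ load = 2.454 kΩ.
V_wiper = 5.94 × 2.454/(1.463 + 2.454) = 3.72 V.

V ≈ 3.72 V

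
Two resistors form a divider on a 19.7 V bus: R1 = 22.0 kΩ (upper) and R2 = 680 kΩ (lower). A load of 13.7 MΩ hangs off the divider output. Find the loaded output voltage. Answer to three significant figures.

The load sits in parallel with R2: R2‖R_L = (680 × 13700) / (680 + 13700) = 647.8 kΩ.
V_out = 19.7 × 647.8 / (22.0 + 647.8) = 19.7 × 647.8/669.8 = 19.1 V.

V_out ≈ 19.1 V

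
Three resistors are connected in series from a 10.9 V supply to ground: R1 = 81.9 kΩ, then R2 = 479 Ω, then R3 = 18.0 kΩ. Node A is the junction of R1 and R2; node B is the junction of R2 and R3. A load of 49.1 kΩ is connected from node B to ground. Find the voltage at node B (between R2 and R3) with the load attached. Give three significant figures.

At node B, R3 is in parallel with the load: R3‖R_L = 13170 Ω.
Below node A the resistance is R2 + (R3‖R_L) = 13650 Ω, so V_A = 10.9 × 13650/95550 = 1.557 V.
Then V_B = V_A × (R3‖R_L)/(R2 + R3‖R_L) = 1.557 × 13170/13650 = 1.50 V.

V ≈ 1.50 V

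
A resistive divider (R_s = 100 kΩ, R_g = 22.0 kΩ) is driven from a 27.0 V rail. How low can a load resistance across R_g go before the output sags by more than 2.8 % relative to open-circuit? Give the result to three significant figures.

R_L(min) ≈ 626 kΩ

Output resistance R_th = R_s‖R_g = (100 × 22.0)/122.0 = 18.03 kΩ.
The fractional drop is R_th/(R_th + R_L); requiring this ≤ 0.0280 gives R_L ≥ R_th(1/0.0280 − 1) = 18.03 × 34.71 = 626 kΩ.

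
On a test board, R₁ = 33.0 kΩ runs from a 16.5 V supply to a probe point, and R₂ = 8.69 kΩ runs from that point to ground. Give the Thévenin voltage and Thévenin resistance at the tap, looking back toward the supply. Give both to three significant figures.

V_th is the open-circuit tap voltage: 16.5 × 8.69/(33.0 + 8.69) = 3.44 V.
With the supply zeroed, R₁ and R₂ appear in parallel from the tap: R_th = R₁‖R₂ = (33.0 × 8.69)/41.69 = 6.88 kΩ.

V_th = 3.44 V, R_th = 6.88 kΩ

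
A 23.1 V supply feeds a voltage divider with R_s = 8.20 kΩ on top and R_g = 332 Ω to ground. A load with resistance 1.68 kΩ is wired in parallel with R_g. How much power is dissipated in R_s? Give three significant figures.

P ≈ 60.9 mW

Total resistance from the source is R_s + (R_g‖R_L) = 8477 Ω, so I = 23.1/8477 Ω = 2.725 mA.
P = I²·R_s = (2.725 mA)² × 8.20 kΩ = 60.9 mW.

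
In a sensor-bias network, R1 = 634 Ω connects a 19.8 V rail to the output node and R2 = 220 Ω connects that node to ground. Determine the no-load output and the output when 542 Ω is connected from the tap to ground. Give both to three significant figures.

Unloaded: 5.10 V; loaded: 3.92 V

Open-circuit: V = 19.8 × 220/(634 + 220) = 5.10 V.
With the load, R2 becomes R2‖R_L = 156.5 Ω, so V = 19.8 × 156.5/790.5 = 3.92 V.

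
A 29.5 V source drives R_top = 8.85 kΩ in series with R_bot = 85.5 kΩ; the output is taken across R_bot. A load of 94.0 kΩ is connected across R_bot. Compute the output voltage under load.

V_out ≈ 24.6 V

The load sits in parallel with R_bot: R_bot‖R_L = (85.5 × 94.0) / (85.5 + 94.0) = 44.77 kΩ.
V_out = 29.5 × 44.77 / (8.85 + 44.77) = 29.5 × 44.77/53.62 = 24.6 V.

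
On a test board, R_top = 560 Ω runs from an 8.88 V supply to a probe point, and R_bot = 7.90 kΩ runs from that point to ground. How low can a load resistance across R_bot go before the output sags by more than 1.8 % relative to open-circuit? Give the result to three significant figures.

Output resistance R_th = R_top‖R_bot = (560 × 7900)/8460 = 522.9 Ω.
The fractional drop is R_th/(R_th + R_L); requiring this ≤ 0.0180 gives R_L ≥ R_th(1/0.0180 − 1) = 522.9 × 54.56 = 28.5 kΩ.

R_L(min) ≈ 28.5 kΩ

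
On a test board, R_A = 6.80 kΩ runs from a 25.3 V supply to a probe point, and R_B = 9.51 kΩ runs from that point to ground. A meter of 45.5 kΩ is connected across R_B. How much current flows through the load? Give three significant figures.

I_L ≈ 0.298 mA

R_B‖R_L = 7.866 kΩ; V_out = 25.3 × 7.866/14.67 = 13.57 V.
I_L = V_out / R_L = 13.57 / 45.5 kΩ = 0.298 mA.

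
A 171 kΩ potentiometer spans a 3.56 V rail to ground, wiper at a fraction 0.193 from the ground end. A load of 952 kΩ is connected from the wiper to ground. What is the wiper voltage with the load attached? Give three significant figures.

The wiper splits the pot into (1−α)R = 138.0 kΩ above and αR = 33.00 kΩ below.
Lower section ‖ load = 31.90 kΩ.
V_wiper = 3.56 × 31.90/(138.0 + 31.90) = 0.668 V.

V ≈ 0.668 V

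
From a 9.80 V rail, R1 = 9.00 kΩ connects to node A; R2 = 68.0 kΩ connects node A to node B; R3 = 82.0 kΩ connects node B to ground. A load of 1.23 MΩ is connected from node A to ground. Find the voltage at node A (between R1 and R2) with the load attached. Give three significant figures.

Below node A the series string R2+R3 = 150.0 kΩ sits in parallel with the 1230 kΩ load: 133.7 kΩ.
V_A = 9.80 × 133.7/(9.00 + 133.7) = 9.18 V.

V ≈ 9.18 V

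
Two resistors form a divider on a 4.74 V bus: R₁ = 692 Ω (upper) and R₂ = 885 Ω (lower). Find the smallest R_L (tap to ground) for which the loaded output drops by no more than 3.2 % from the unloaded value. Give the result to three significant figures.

R_L(min) ≈ 11.7 kΩ

Output resistance R_th = R₁‖R₂ = (692 × 885)/1577 = 388.3 Ω.
The fractional drop is R_th/(R_th + R_L); requiring this ≤ 0.0320 gives R_L ≥ R_th(1/0.0320 − 1) = 388.3 × 30.25 = 11.7 kΩ.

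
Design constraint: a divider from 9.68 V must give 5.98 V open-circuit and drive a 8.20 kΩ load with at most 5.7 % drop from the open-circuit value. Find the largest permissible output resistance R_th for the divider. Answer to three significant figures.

Loading drop = R_th/(R_th + R_L) ≤ 0.0570, so R_th ≤ R_L · ε/(1−ε) = 8.20 kΩ × 0.0570/0.9430 = 496 Ω.

R_th ≤ 496 Ω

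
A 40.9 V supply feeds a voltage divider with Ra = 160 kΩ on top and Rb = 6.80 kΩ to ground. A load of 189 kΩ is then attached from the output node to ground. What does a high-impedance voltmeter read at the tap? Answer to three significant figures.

The load sits in parallel with Rb: Rb‖R_L = (6.80 × 189) / (6.80 + 189) = 6.564 kΩ.
V_out = 40.9 × 6.564 / (160 + 6.564) = 40.9 × 6.564/166.6 = 1.61 V.

V_out ≈ 1.61 V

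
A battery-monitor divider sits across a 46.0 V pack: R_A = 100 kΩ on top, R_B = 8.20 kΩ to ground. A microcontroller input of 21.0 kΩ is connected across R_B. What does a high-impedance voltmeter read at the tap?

V_out ≈ 2.56 V

The load sits in parallel with R_B: R_B‖R_L = (8.20 × 21.0) / (8.20 + 21.0) = 5.897 kΩ.
V_out = 46.0 × 5.897 / (100 + 5.897) = 46.0 × 5.897/105.9 = 2.56 V.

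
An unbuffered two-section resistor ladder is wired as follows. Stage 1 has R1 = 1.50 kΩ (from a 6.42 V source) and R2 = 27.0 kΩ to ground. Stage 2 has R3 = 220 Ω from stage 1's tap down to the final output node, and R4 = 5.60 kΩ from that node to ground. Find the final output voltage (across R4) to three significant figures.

V_out ≈ 4.70 V

Stage 2 presents R3+R4 = 5820 Ω as a load on stage 1's tap.
Stage 1's lower leg becomes R2‖(R3+R4) = 4788 Ω, so V_mid = 6.42 × 4788/6288 = 4.888 V.
Stage 2 is itself unloaded: V_out = V_mid × R4/(R3+R4) = 4.888 × 5600/5820 = 4.70 V.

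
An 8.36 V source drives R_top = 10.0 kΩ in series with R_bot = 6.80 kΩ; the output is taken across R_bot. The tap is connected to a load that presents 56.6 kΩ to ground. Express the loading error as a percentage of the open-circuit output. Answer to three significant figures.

6.67 %

The divider's output (Thévenin) resistance is R_top‖R_bot = 4.048 kΩ.
Fractional drop under load = R_th/(R_th + R_L) = 4.048 / (4.048 + 56.6) = 0.06674.
So the output falls by 6.67 %.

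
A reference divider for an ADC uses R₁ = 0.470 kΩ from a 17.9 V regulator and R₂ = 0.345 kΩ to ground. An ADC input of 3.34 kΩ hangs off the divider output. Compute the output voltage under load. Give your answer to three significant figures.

The load sits in parallel with R₂: R₂‖R_L = (345 × 3340) / (345 + 3340) = 312.7 Ω.
V_out = 17.9 × 312.7 / (470 + 312.7) = 17.9 × 312.7/782.7 = 7.15 V.
(Unloaded it would have been 7.58 V.)

V_out ≈ 7.15 V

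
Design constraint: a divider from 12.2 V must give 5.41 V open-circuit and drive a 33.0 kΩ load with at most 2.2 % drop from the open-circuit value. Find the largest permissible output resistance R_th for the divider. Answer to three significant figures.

R_th ≤ 742 Ω

Loading drop = R_th/(R_th + R_L) ≤ 0.0220, so R_th ≤ R_L · ε/(1−ε) = 33.0 kΩ × 0.0220/0.9780 = 742 Ω.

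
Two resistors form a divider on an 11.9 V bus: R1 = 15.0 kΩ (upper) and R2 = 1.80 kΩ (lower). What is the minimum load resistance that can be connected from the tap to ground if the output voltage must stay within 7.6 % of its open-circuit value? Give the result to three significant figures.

R_L(min) ≈ 19.5 kΩ

Output resistance R_th = R1‖R2 = (15.0 × 1.80)/16.80 = 1.607 kΩ.
The fractional drop is R_th/(R_th + R_L); requiring this ≤ 0.0760 gives R_L ≥ R_th(1/0.0760 − 1) = 1.607 × 12.16 = 19.5 kΩ.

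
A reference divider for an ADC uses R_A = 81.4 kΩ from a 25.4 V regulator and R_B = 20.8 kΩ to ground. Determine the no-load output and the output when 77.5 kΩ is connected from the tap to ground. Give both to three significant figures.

Unloaded: 5.17 V; loaded: 4.26 V

Open-circuit: V = 25.4 × 20.8/(81.4 + 20.8) = 5.17 V.
With the load, R_B becomes R_B‖R_L = 16.40 kΩ, so V = 25.4 × 16.40/97.80 = 4.26 V.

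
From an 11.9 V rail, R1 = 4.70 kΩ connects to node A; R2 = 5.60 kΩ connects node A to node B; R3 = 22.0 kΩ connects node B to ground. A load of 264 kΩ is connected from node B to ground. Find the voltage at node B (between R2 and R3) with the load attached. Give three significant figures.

V ≈ 7.90 V

At node B, R3 is in parallel with the load: R3‖R_L = 20.31 kΩ.
Below node A the resistance is R2 + (R3‖R_L) = 25.91 kΩ, so V_A = 11.9 × 25.91/30.61 = 10.07 V.
Then V_B = V_A × (R3‖R_L)/(R2 + R3‖R_L) = 10.07 × 20.31/25.91 = 7.90 V.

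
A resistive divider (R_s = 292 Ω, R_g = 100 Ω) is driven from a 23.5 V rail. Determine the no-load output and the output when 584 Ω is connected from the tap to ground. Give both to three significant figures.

Unloaded: 5.99 V; loaded: 5.32 V

Open-circuit: V = 23.5 × 100/(292 + 100) = 5.99 V.
With the load, R_g becomes R_g‖R_L = 85.38 Ω, so V = 23.5 × 85.38/377.4 = 5.32 V.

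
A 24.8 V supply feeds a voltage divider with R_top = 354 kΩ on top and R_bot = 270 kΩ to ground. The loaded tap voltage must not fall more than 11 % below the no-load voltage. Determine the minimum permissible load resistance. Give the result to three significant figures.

Output resistance R_th = R_top‖R_bot = (354 × 270)/624.0 = 153.2 kΩ.
The fractional drop is R_th/(R_th + R_L); requiring this ≤ 0.110 gives R_L ≥ R_th(1/0.110 − 1) = 153.2 × 8.091 = 1.24 MΩ.

R_L(min) ≈ 1.24 MΩ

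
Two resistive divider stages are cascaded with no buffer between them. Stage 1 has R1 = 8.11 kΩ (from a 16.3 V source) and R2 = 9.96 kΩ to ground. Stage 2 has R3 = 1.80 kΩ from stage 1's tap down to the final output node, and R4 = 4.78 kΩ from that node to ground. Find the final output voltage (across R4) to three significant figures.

V_out ≈ 3.89 V

Stage 2 presents R3+R4 = 6.580 kΩ as a load on stage 1's tap.
Stage 1's lower leg becomes R2‖(R3+R4) = 3.962 kΩ, so V_mid = 16.3 × 3.962/12.07 = 5.350 V.
Stage 2 is itself unloaded: V_out = V_mid × R4/(R3+R4) = 5.350 × 4.78/6.580 = 3.89 V.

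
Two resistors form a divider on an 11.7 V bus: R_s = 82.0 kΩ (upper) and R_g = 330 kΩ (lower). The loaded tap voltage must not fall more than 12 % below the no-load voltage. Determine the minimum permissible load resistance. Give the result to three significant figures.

Output resistance R_th = R_s‖R_g = (82.0 × 330)/412.0 = 65.68 kΩ.
The fractional drop is R_th/(R_th + R_L); requiring this ≤ 0.120 gives R_L ≥ R_th(1/0.120 − 1) = 65.68 × 7.333 = 482 kΩ.

R_L(min) ≈ 482 kΩ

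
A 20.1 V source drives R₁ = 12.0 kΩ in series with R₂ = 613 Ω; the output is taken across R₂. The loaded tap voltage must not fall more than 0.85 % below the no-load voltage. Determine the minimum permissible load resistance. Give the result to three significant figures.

Output resistance R_th = R₁‖R₂ = (12000 × 613)/12610 = 583.2 Ω.
The fractional drop is R_th/(R_th + R_L); requiring this ≤ 0.00850 gives R_L ≥ R_th(1/0.00850 − 1) = 583.2 × 116.6 = 68.0 kΩ.

R_L(min) ≈ 68.0 kΩ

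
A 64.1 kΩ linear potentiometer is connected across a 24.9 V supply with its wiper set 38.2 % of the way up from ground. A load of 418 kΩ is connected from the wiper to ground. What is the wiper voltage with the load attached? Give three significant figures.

The wiper splits the pot into (1−α)R = 39.61 kΩ above and αR = 24.49 kΩ below.
Lower section ‖ load = 23.13 kΩ.
V_wiper = 24.9 × 23.13/(39.61 + 23.13) = 9.18 V.

V ≈ 9.18 V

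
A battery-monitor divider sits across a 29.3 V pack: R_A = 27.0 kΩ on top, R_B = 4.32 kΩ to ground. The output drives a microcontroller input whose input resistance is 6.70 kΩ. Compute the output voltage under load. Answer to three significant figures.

The load sits in parallel with R_B: R_B‖R_L = (4.32 × 6.70) / (4.32 + 6.70) = 2.626 kΩ.
V_out = 29.3 × 2.626 / (27.0 + 2.626) = 29.3 × 2.626/29.63 = 2.60 V.
(Unloaded it would have been 4.04 V.)

V_out ≈ 2.60 V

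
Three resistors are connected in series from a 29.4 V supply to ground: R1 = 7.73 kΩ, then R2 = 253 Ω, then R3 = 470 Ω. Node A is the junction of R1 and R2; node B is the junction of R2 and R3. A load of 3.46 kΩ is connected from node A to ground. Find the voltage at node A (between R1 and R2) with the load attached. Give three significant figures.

Below node A the series string R2+R3 = 723.0 Ω sits in parallel with the 3460 Ω load: 598.0 Ω.
V_A = 29.4 × 598.0/(7730 + 598.0) = 2.11 V.

V ≈ 2.11 V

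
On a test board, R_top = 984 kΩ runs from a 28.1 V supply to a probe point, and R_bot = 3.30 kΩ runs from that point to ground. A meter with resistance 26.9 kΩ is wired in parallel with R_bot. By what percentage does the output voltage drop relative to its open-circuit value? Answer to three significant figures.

10.9 %

The divider's output (Thévenin) resistance is R_top‖R_bot = 3.289 kΩ.
Fractional drop under load = R_th/(R_th + R_L) = 3.289 / (3.289 + 26.9) = 0.1089.
So the output falls by 10.9 %.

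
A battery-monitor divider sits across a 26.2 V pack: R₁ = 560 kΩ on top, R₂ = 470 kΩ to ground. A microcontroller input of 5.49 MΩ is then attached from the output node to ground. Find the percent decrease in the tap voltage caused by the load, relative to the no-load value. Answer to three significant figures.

The divider's output (Thévenin) resistance is R₁‖R₂ = 255.5 kΩ.
Fractional drop under load = R_th/(R_th + R_L) = 255.5 / (255.5 + 5490) = 0.04448.
So the output falls by 4.45 %.

4.45 %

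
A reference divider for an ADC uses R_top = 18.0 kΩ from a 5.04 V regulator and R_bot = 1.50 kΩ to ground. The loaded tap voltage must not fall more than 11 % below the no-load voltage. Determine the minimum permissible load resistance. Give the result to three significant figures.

R_L(min) ≈ 11.2 kΩ

Output resistance R_th = R_top‖R_bot = (18.0 × 1.50)/19.50 = 1.385 kΩ.
The fractional drop is R_th/(R_th + R_L); requiring this ≤ 0.110 gives R_L ≥ R_th(1/0.110 − 1) = 1.385 × 8.091 = 11.2 kΩ.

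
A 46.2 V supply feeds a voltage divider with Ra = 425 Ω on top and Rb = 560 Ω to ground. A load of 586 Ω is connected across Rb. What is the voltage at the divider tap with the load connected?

V_out ≈ 18.6 V

The load sits in parallel with Rb: Rb‖R_L = (560 × 586) / (560 + 586) = 286.4 Ω.
V_out = 46.2 × 286.4 / (425 + 286.4) = 46.2 × 286.4/711.4 = 18.6 V.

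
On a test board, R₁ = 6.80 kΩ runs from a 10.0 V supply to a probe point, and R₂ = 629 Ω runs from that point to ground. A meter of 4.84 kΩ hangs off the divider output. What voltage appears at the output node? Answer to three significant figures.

The load sits in parallel with R₂: R₂‖R_L = (629 × 4840) / (629 + 4840) = 556.7 Ω.
V_out = 10.0 × 556.7 / (6800 + 556.7) = 10.0 × 556.7/7357 = 0.757 V.

V_out ≈ 0.757 V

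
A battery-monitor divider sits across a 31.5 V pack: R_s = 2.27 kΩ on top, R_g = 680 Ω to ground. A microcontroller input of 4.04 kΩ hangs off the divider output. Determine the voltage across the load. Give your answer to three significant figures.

The load sits in parallel with R_g: R_g‖R_L = (680 × 4040) / (680 + 4040) = 582.0 Ω.
V_out = 31.5 × 582.0 / (2270 + 582.0) = 31.5 × 582.0/2852 = 6.43 V.
(Unloaded it would have been 7.26 V.)

V_out ≈ 6.43 V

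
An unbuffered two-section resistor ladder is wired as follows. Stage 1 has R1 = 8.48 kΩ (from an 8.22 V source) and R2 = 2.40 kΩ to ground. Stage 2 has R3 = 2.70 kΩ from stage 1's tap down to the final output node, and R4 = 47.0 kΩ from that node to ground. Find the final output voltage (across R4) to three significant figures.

V_out ≈ 1.65 V

Stage 2 presents R3+R4 = 49.70 kΩ as a load on stage 1's tap.
Stage 1's lower leg becomes R2‖(R3+R4) = 2.289 kΩ, so V_mid = 8.22 × 2.289/10.77 = 1.747 V.
Stage 2 is itself unloaded: V_out = V_mid × R4/(R3+R4) = 1.747 × 47.0/49.70 = 1.65 V.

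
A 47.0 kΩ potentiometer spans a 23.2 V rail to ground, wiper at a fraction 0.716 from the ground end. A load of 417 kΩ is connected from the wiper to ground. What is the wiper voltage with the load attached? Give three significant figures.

The wiper splits the pot into (1−α)R = 13.35 kΩ above and αR = 33.65 kΩ below.
Lower section ‖ load = 31.14 kΩ.
V_wiper = 23.2 × 31.14/(13.35 + 31.14) = 16.2 V.

V ≈ 16.2 V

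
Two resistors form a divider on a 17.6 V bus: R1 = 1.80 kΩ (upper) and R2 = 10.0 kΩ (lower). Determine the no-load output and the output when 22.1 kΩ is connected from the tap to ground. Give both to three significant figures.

Open-circuit: V = 17.6 × 10.0/(1.80 + 10.0) = 14.9 V.
With the load, R2 becomes R2‖R_L = 6.885 kΩ, so V = 17.6 × 6.885/8.685 = 14.0 V.

Unloaded: 14.9 V; loaded: 14.0 V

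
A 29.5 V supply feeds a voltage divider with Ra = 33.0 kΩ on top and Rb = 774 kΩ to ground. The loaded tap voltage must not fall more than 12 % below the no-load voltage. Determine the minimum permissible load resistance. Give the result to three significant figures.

Output resistance R_th = Ra‖Rb = (33.0 × 774)/807.0 = 31.65 kΩ.
The fractional drop is R_th/(R_th + R_L); requiring this ≤ 0.120 gives R_L ≥ R_th(1/0.120 − 1) = 31.65 × 7.333 = 232 kΩ.

R_L(min) ≈ 232 kΩ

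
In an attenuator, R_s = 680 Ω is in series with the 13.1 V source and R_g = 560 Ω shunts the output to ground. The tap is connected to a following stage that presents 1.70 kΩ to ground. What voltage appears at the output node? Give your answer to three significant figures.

V_out ≈ 5.01 V

The load sits in parallel with R_g: R_g‖R_L = (560 × 1700) / (560 + 1700) = 421.2 Ω.
V_out = 13.1 × 421.2 / (680 + 421.2) = 13.1 × 421.2/1101 = 5.01 V.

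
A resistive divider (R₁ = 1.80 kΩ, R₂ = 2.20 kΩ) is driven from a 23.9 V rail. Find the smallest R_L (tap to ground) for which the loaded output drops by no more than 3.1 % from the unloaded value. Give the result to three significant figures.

Output resistance R_th = R₁‖R₂ = (1800 × 2200)/4000 = 990.0 Ω.
The fractional drop is R_th/(R_th + R_L); requiring this ≤ 0.0310 gives R_L ≥ R_th(1/0.0310 − 1) = 990.0 × 31.26 = 30.9 kΩ.

R_L(min) ≈ 30.9 kΩ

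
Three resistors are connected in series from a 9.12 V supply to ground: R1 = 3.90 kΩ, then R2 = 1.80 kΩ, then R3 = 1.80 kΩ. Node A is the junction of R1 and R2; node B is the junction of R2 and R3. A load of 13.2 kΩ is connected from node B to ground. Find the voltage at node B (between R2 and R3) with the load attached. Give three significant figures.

At node B, R3 is in parallel with the load: R3‖R_L = 1.584 kΩ.
Below node A the resistance is R2 + (R3‖R_L) = 3.384 kΩ, so V_A = 9.12 × 3.384/7.284 = 4.237 V.
Then V_B = V_A × (R3‖R_L)/(R2 + R3‖R_L) = 4.237 × 1.584/3.384 = 1.98 V.

V ≈ 1.98 V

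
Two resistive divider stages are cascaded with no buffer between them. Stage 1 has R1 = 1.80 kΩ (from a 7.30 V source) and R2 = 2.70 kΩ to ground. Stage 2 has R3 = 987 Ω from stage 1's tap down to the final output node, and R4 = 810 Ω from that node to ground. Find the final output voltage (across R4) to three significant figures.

V_out ≈ 1.23 V

Stage 2 presents R3+R4 = 1797 Ω as a load on stage 1's tap.
Stage 1's lower leg becomes R2‖(R3+R4) = 1079 Ω, so V_mid = 7.30 × 1079/2879 = 2.736 V.
Stage 2 is itself unloaded: V_out = V_mid × R4/(R3+R4) = 2.736 × 810/1797 = 1.23 V.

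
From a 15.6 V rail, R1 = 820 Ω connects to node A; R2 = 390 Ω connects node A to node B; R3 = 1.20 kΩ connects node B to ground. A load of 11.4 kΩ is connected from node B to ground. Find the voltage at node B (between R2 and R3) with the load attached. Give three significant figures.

At node B, R3 is in parallel with the load: R3‖R_L = 1086 Ω.
Below node A the resistance is R2 + (R3‖R_L) = 1476 Ω, so V_A = 15.6 × 1476/2296 = 10.03 V.
Then V_B = V_A × (R3‖R_L)/(R2 + R3‖R_L) = 10.03 × 1086/1476 = 7.38 V.

V ≈ 7.38 V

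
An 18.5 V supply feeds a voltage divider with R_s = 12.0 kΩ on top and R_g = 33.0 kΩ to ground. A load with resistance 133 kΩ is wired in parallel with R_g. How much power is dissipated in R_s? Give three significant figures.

P ≈ 2.78 mW

Total resistance from the source is R_s + (R_g‖R_L) = 38.44 kΩ, so I = 18.5/38.44 kΩ = 0.4813 mA.
P = I²·R_s = (0.4813 mA)² × 12.0 kΩ = 2.78 mW.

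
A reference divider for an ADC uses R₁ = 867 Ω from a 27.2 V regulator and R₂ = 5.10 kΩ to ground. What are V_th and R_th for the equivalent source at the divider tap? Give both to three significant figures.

V_th = 23.2 V, R_th = 741 Ω

V_th is the open-circuit tap voltage: 27.2 × 5100/(867 + 5100) = 23.2 V.
With the supply zeroed, R₁ and R₂ appear in parallel from the tap: R_th = R₁‖R₂ = (867 × 5100)/5967 = 741 Ω.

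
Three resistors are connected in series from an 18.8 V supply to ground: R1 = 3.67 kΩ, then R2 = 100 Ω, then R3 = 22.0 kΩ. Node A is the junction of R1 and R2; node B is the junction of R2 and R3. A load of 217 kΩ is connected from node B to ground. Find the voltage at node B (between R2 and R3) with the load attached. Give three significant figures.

At node B, R3 is in parallel with the load: R3‖R_L = 19970 Ω.
Below node A the resistance is R2 + (R3‖R_L) = 20070 Ω, so V_A = 18.8 × 20070/23740 = 15.89 V.
Then V_B = V_A × (R3‖R_L)/(R2 + R3‖R_L) = 15.89 × 19970/20070 = 15.8 V.

V ≈ 15.8 V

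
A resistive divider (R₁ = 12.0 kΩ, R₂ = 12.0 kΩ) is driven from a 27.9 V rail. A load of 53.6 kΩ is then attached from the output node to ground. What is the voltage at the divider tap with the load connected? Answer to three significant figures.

V_out ≈ 12.5 V

The load sits in parallel with R₂: R₂‖R_L = (12.0 × 53.6) / (12.0 + 53.6) = 9.805 kΩ.
V_out = 27.9 × 9.805 / (12.0 + 9.805) = 27.9 × 9.805/21.80 = 12.5 V.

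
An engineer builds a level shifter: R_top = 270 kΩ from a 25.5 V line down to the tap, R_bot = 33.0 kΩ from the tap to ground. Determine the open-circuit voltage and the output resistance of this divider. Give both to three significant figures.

V_th = 2.78 V, R_th = 29.4 kΩ

V_th is the open-circuit tap voltage: 25.5 × 33.0/(270 + 33.0) = 2.78 V.
With the supply zeroed, R_top and R_bot appear in parallel from the tap: R_th = R_top‖R_bot = (270 × 33.0)/303.0 = 29.4 kΩ.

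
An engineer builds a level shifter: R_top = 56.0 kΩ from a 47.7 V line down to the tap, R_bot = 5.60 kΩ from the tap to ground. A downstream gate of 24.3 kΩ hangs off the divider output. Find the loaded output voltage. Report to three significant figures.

V_out ≈ 3.59 V

The load sits in parallel with R_bot: R_bot‖R_L = (5.60 × 24.3) / (5.60 + 24.3) = 4.551 kΩ.
V_out = 47.7 × 4.551 / (56.0 + 4.551) = 47.7 × 4.551/60.55 = 3.59 V.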